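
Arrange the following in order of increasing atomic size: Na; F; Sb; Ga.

F < Ga < Sb < Na

F is in period 2, group 17; Na is in period 3, group 1; Ga is in period 4, group 13; Sb is in period 5, group 15.
Radius decreases left→right (rising Z_eff, same n) and increases top→bottom (higher n).
These span different periods and groups, so the two trends combine.
Ga > F: relative to F, both the across-period and down-group shifts push Ga's atomic radius up.
Sb > Ga: period and group pull opposite ways; the down-group shift dominates (140 vs 124 pm).
Na > Sb: the two effects oppose for this pair; the across-period effect wins (155 vs 140 pm).
Tabulated atomic radius (pm): F 64, Na 155, Ga 124, Sb 140.
So from smallest to largest: F < Ga < Sb < Na.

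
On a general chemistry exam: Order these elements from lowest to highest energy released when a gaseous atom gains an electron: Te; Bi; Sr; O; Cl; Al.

O is in period 2, group 16; Al is in period 3, group 13; Cl is in period 3, group 17; Sr is in period 5, group 2; Te is in period 5, group 16; Bi is in period 6, group 15.
Atoms with high Z_eff and room in the valence shell (especially the halogens) have the most exothermic electron affinities.
Here both period and group differ, so the two effects have to be weighed against each other.
Al > Sr: both effects reinforce here, so Al is clearly the higher of the two.
Bi > Al: period and group pull opposite ways; the across-period shift dominates (91 vs 42 kJ/mol).
O > Bi: both effects reinforce here, so O is clearly the higher of the two.
Te > O: this pair runs against the simple trend — see the exception note.
Cl > Te: relative to Te, both the across-period and down-group shifts push Cl's electron affinity up.
Note the exception: Te has a higher electron affinity than O, contrary to the simple trend — O's compact 2p subshell gives strong electron–electron repulsion on the added electron.
Approximate values (kJ/mol): O 141, Al 42, Cl 349, Sr 5, Te 190, Bi 91.
So from lowest to highest: Sr < Al < Bi < O < Te < Cl.

Sr < Al < Bi < O < Te < Cl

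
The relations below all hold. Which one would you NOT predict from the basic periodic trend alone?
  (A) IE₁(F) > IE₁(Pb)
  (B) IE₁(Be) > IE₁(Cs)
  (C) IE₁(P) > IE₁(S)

(C)

The general trend: first ionisation energy increases across a period and decreases down a group.
(A) F (period 2, group 17) vs Pb (period 6, group 14): the stated order agrees with the simple trend.
(B) Be (period 2, group 2) vs Cs (period 6, group 1): the stated order agrees with the simple trend.
(C) P (period 3, group 15) vs S (period 3, group 16): the stated order contradicts the simple trend.
The exception is (C): S (3p⁴) ionizes more easily than half-filled P (3p³) because the paired 3p electron in S is pushed out by e⁻–e⁻ repulsion.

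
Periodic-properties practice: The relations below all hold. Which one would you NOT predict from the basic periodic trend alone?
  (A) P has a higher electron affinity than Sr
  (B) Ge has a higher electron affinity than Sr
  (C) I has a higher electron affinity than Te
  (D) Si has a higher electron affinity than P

The general trend: electron affinity increases across a period and decreases down a group.
(A) P (period 3, group 15) vs Sr (period 5, group 2): the stated order agrees with the simple trend.
(B) Ge (period 4, group 14) vs Sr (period 5, group 2): the stated order agrees with the simple trend.
(C) I (period 5, group 17) vs Te (period 5, group 16): the stated order agrees with the simple trend.
(D) Si (period 3, group 14) vs P (period 3, group 15): the stated order contradicts the simple trend.
The exception is (D): adding an electron to P's half-filled 3p³ is unfavourable, so Si (3p²) has the more exothermic EA.

(D)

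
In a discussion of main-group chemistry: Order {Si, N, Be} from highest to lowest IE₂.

N, Be, Si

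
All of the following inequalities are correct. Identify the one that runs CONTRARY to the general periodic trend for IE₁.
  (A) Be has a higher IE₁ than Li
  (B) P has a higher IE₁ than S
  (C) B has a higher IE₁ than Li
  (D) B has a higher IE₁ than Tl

The general trend: IE₁ increases across a period and decreases down a group.
(A) Be (period 2, group 2) vs Li (period 2, group 1): the stated order agrees with the simple trend.
(B) P (period 3, group 15) vs S (period 3, group 16): the stated order contradicts the simple trend.
(C) B (period 2, group 13) vs Li (period 2, group 1): the stated order agrees with the simple trend.
(D) B (period 2, group 13) vs Tl (period 6, group 13): the stated order agrees with the simple trend.
The exception is (B): S (3p⁴) ionizes more easily than half-filled P (3p³) because the paired 3p electron in S is pushed out by e⁻–e⁻ repulsion.

(B)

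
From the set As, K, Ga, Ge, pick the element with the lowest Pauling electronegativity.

Atoms toward the upper right of the periodic table pull bonding electrons most strongly.
All lie in period 4, so electronegativity increases left to right.
The lowest Pauling electronegativity among these belongs to K.

K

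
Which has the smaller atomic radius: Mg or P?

P

Mg is in period 3, group 2; P is in period 3, group 15.
Radius decreases left→right (rising Z_eff, same n) and increases top→bottom (higher n).
All lie in period 3, so atomic radius increases right to left.
So P has the smaller atomic radius (P < Mg).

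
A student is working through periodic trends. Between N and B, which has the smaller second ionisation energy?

B

IE_2 is the cost of taking one more electron from the +1 cation: N⁺ still has 4 valence electrons; B⁺ still has 2 valence electrons.
All are still removing valence electrons, so compare the +1 ions as you would atoms: IE_2 generally rises across a period (higher Z_eff) and falls down a group (larger shell), subject to the usual subshell exceptions.
Valence configurations: N⁺ [He]2s²2p², B⁺ [He]2s².
The numbers (kJ/mol): N 2856, B 2427.
Putting it together, IE_2: B < N.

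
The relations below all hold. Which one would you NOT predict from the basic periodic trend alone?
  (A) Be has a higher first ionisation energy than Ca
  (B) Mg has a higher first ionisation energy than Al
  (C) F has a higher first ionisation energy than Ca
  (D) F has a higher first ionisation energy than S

The general trend: first ionisation energy increases across a period and decreases down a group.
(A) Be (period 2, group 2) vs Ca (period 4, group 2): the stated order agrees with the simple trend.
(B) Mg (period 3, group 2) vs Al (period 3, group 13): the stated order contradicts the simple trend.
(C) F (period 2, group 17) vs Ca (period 4, group 2): the stated order agrees with the simple trend.
(D) F (period 2, group 17) vs S (period 3, group 16): the stated order agrees with the simple trend.
The exception is (B): Al's single 3p electron is easier to remove than one from Mg's filled 3s².

(B)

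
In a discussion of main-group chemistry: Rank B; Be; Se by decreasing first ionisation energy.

Se > Be > B

Be is in period 2, group 2; B is in period 2, group 13; Se is in period 4, group 16.
Removing the outermost electron gets harder across a period and easier down a group.
These span different periods and groups, so the two trends combine.
Be > B: this pair runs against the simple trend — see the exception note.
Se > Be: the two effects oppose for this pair; the across-period effect wins (941 vs 900 kJ/mol).
Note the exception: Be has a higher first ionization energy than B, contrary to the simple trend — removing B's lone 2p electron is easier than breaking Be's filled 2s².
For reference (kJ/mol): Be 900, B 801, Se 941.
So from highest to lowest: Se > Be > B.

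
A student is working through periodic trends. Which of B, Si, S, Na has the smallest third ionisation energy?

Si

IE_3 is the cost of taking one more electron from the +2 cation: B²⁺ still has 1 valence electron; Si²⁺ still has 2 valence electrons; S²⁺ still has 4 valence electrons; Na²⁺ is already 1 electron into the core.
Breaking into a closed-shell core is much more expensive than removing a leftover valence electron — Na has the largest IE_3 here.
Valence configurations: B²⁺ [He]2s¹, Si²⁺ [Ne]3s², S²⁺ [Ne]3s²3p².
Tabulated IE_3 (kJ/mol): B 3660, Si 3232, S 3357, Na 6910.
Overall IE_3 order: Si < S < B < Na.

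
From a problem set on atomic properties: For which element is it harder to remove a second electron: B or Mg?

After 1 electron has been removed, what remains? B⁺ still has 2 valence electrons; Mg⁺ still has 1 valence electron.
All are still removing valence electrons, so compare the +1 ions as you would atoms: IE_2 generally rises across a period (higher Z_eff) and falls down a group (larger shell), subject to the usual subshell exceptions.
Valence configurations: B⁺ [He]2s², Mg⁺ [Ne]3s¹.
Tabulated IE_2 (kJ/mol): B 2427, Mg 1451.
Putting it together, IE_2: Mg < B.

B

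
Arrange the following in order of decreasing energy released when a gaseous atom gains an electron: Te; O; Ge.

Te > O > Ge

O is in period 2, group 16; Ge is in period 4, group 14; Te is in period 5, group 16.
Electron affinity generally becomes more exothermic across a period toward the halogens and less exothermic down a group.
These span different periods and groups, so the two trends combine.
O > Ge: relative to Ge, both the across-period and down-group shifts push O's electron affinity up.
Te > O: this pair runs against the simple trend — see the exception note.
Note the exception: Te has a higher electron affinity than O, contrary to the simple trend — O's compact 2p subshell gives strong electron–electron repulsion on the added electron.
Approximate values (kJ/mol): O 141, Ge 119, Te 190.
So from highest to lowest: Te > O > Ge.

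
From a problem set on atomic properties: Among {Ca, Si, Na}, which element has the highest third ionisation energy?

Na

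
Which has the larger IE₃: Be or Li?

Be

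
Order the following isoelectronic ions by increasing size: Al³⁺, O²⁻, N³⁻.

Al³⁺ < O²⁻ < N³⁻

All of these have 10 electrons, so size is governed by nuclear charge alone: the more protons, the stronger the pull on the same electron cloud, and the smaller the ion.
Nuclear charges: Al³⁺ (Z=13), O²⁻ (Z=8), N³⁻ (Z=7).
Smallest to largest: Al³⁺ < O²⁻ < N³⁻.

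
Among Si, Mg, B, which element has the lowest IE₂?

Mg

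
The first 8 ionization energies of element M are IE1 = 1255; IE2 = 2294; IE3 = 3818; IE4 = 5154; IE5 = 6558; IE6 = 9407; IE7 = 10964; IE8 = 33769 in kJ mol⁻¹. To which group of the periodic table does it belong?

Group 17

Look for the largest jump between consecutive ionization energies: IE8/IE7 ≈ 3.1, far larger than any earlier ratio.
That jump marks the point where a core electron is being removed. So the atom has 7 valence electrons.
A main-group element with 7 valence electrons is in group 17.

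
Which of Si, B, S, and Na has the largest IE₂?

After 1 electron has been removed, what remains? Si⁺ still has 3 valence electrons; B⁺ still has 2 valence electrons; S⁺ still has 5 valence electrons; Na⁺ is the bare [Ne] core.
Core electrons are held far more tightly than valence electrons, so Na tops the IE_2 order.
Valence configurations: Si⁺ [Ne]3s²3p¹, B⁺ [He]2s², S⁺ [Ne]3s²3p³.
Tabulated IE_2 (kJ/mol): Si 1577, B 2427, S 2252, Na 4562.
Hence IE_2: Si < S < B < Na.

Na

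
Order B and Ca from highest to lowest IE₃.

Ca > B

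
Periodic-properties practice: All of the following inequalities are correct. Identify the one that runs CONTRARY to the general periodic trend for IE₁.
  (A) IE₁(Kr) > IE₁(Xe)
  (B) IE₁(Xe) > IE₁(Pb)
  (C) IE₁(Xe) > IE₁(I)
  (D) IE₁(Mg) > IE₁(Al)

(D)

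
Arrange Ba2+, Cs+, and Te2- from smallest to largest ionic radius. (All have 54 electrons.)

Ba2+, Cs+, Te2-

All of these have 54 electrons, so size is governed by nuclear charge alone: the more protons, the stronger the pull on the same electron cloud, and the smaller the ion.
Nuclear charges: Ba2+ (Z=56), Cs+ (Z=55), Te2- (Z=52).
Smallest to largest: Ba2+ < Cs+ < Te2-.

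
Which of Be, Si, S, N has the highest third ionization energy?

Be

IE_3 is the cost of taking one more electron from the +2 cation: Be²⁺ is the bare [He] core; Si²⁺ still has 2 valence electrons; S²⁺ still has 4 valence electrons; N²⁺ still has 3 valence electrons.
Breaking into a closed-shell core is much more expensive than removing a leftover valence electron — Be has the largest IE_3 here.
Valence configurations: Si²⁺ [Ne]3s², S²⁺ [Ne]3s²3p², N²⁺ [He]2s²2p¹.
The numbers (kJ/mol): Be 14849, Si 3232, S 3357, N 4578.
Hence IE_3: Si < S < N < Be.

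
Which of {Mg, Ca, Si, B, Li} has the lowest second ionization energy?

Ca

After 1 electron has been removed, what remains? Mg⁺ still has 1 valence electron; Ca⁺ still has 1 valence electron; Si⁺ still has 3 valence electrons; B⁺ still has 2 valence electrons; Li⁺ is the bare [He] core.
Core electrons are held far more tightly than valence electrons, so Li tops the IE_2 order.
Valence configurations: Mg⁺ [Ne]3s¹, Ca⁺ [Ar]4s¹, Si⁺ [Ne]3s²3p¹, B⁺ [He]2s².
Approximate IE_2 values (kJ/mol): Mg 1451, Ca 1145, Si 1577, B 2427, Li 7298.
Hence IE_2: Ca < Mg < Si < B < Li.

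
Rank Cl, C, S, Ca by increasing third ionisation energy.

S < Cl < C < Ca

IE_3 is the cost of taking one more electron from the +2 cation: Cl²⁺ still has 5 valence electrons; C²⁺ still has 2 valence electrons; S²⁺ still has 4 valence electrons; Ca²⁺ is the bare [Ar] core.
Core electrons are held far more tightly than valence electrons, so Ca tops the IE_3 order.
Valence configurations: Cl²⁺ [Ne]3s²3p³, C²⁺ [He]2s², S²⁺ [Ne]3s²3p².
Approximate IE_3 values (kJ/mol): Cl 3822, C 4620, S 3357, Ca 4912.
Overall IE_3 order: S < Cl < C < Ca.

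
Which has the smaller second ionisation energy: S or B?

The second ionization energy removes an electron from the +1 ion. For each element: S⁺ still has 5 valence electrons; B⁺ still has 2 valence electrons.
All are still removing valence electrons, so compare the +1 ions as you would atoms: IE_2 generally rises across a period (higher Z_eff) and falls down a group (larger shell), subject to the usual subshell exceptions.
Valence configurations: S⁺ [Ne]3s²3p³, B⁺ [He]2s².
Approximate IE_2 values (kJ/mol): S 2252, B 2427.
Hence IE_2: S < B.

S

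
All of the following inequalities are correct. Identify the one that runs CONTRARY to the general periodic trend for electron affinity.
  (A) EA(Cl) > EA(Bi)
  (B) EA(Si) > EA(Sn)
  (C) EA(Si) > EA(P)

(C)

The general trend: electron affinity increases across a period and decreases down a group.
(A) Cl (period 3, group 17) vs Bi (period 6, group 15): the stated order agrees with the simple trend.
(B) Si (period 3, group 14) vs Sn (period 5, group 14): the stated order agrees with the simple trend.
(C) Si (period 3, group 14) vs P (period 3, group 15): the stated order contradicts the simple trend.
The exception is (C): adding an electron to P's half-filled 3p³ is unfavourable, so Si (3p²) has the more exothermic EA.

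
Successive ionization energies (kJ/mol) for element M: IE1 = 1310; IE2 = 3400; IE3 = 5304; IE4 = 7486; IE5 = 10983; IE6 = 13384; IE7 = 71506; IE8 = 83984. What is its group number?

Look for the largest jump between consecutive ionization energies: IE7/IE6 ≈ 5.3, far larger than any earlier ratio.
That jump marks the point where a core electron is being removed. So the atom has 6 valence electrons.
A main-group element with 6 valence electrons is in group 16.

Group 16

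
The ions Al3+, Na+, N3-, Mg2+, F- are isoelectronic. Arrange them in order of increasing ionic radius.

All of these have 10 electrons, so size is governed by nuclear charge alone: the more protons, the stronger the pull on the same electron cloud, and the smaller the ion.
Nuclear charges: Al3+ (Z=13), Mg2+ (Z=12), Na+ (Z=11), F- (Z=9), N3- (Z=7).
Smallest to largest: Al3+ < Mg2+ < Na+ < F- < N3-.

Al3+, Mg2+, Na+, F-, N3-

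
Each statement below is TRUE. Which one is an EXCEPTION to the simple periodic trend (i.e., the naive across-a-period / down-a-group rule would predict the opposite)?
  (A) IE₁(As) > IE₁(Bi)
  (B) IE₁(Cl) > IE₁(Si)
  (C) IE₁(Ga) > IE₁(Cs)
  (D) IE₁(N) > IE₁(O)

(D)

The general trend: first ionization energy increases across a period and decreases down a group.
(A) As (period 4, group 15) vs Bi (period 6, group 15): the stated order agrees with the simple trend.
(B) Cl (period 3, group 17) vs Si (period 3, group 14): the stated order agrees with the simple trend.
(C) Ga (period 4, group 13) vs Cs (period 6, group 1): the stated order agrees with the simple trend.
(D) N (period 2, group 15) vs O (period 2, group 16): the stated order contradicts the simple trend.
The exception is (D): pairing an electron in O's 2p⁴ costs repulsion energy, so O ionizes more easily than half-filled N (2p³).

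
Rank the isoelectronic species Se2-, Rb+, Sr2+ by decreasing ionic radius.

Se2- > Rb+ > Sr2+

All of these have 36 electrons, so size is governed by nuclear charge alone: the more protons, the stronger the pull on the same electron cloud, and the smaller the ion.
Nuclear charges: Sr2+ (Z=38), Rb+ (Z=37), Se2- (Z=34).
Largest to smallest: Se2- > Rb+ > Sr2+.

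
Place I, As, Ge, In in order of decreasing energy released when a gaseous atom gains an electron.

Ge is in period 4, group 14; As is in period 4, group 15; In is in period 5, group 13; I is in period 5, group 17.
Adding an electron releases more energy for atoms nearer the top right (short of the noble gases).
These span different periods and groups, so the two trends combine.
As > In: both effects reinforce here, so As is clearly the higher of the two.
Ge > As: this pair runs against the simple trend — see the exception note.
I > Ge: the two effects oppose for this pair; the across-period effect wins (295 vs 119 kJ/mol).
Note the exception: Ge has a higher electron affinity than As, contrary to the simple trend — adding an electron to As's half-filled 4p³ is unfavourable, so Ge (4p²) has the more exothermic EA.
Tabulated electron affinity (kJ/mol): Ge 119, As 78, In 29, I 295.
So from highest to lowest: I > Ge > As > In.

I, Ge, As, In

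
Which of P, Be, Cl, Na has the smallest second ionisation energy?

IE_2 is the cost of taking one more electron from the +1 cation: P⁺ still has 4 valence electrons; Be⁺ still has 1 valence electron; Cl⁺ still has 6 valence electrons; Na⁺ is the bare [Ne] core.
Breaking into a closed-shell core is much more expensive than removing a leftover valence electron — Na has the largest IE_2 here.
Valence configurations: P⁺ [Ne]3s²3p², Be⁺ [He]2s¹, Cl⁺ [Ne]3s²3p⁴.
Tabulated IE_2 (kJ/mol): P 1907, Be 1757, Cl 2298, Na 4562.
So the second ionization energies run Be < P < Cl < Na.

Be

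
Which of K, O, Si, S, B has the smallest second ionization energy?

The second ionization energy removes an electron from the +1 ion. For each element: K⁺ is the bare [Ar] core; O⁺ still has 5 valence electrons; Si⁺ still has 3 valence electrons; S⁺ still has 5 valence electrons; B⁺ still has 2 valence electrons.
Usually core removal costs more than valence removal, but here the competition is close: a tightly held n=2 valence electron can cost more to remove than an n=3 core electron, so the actual values have to decide it.
Valence configurations: O⁺ [He]2s²2p³, Si⁺ [Ne]3s²3p¹, S⁺ [Ne]3s²3p³, B⁺ [He]2s².
Tabulated IE_2 (kJ/mol): K 3052, O 3388, Si 1577, S 2252, B 2427.
So the second ionization energies run Si < S < B < K < O.

Si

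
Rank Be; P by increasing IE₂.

Be, P

After 1 electron has been removed, what remains? Be⁺ still has 1 valence electron; P⁺ still has 4 valence electrons.
All are still removing valence electrons, so compare the +1 ions as you would atoms: IE_2 generally rises across a period (higher Z_eff) and falls down a group (larger shell), subject to the usual subshell exceptions.
Valence configurations: Be⁺ [He]2s¹, P⁺ [Ne]3s²3p².
Approximate IE_2 values (kJ/mol): Be 1757, P 1907.
Hence IE_2: Be < P.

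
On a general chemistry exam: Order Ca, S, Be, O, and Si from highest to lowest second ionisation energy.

After 1 electron has been removed, what remains? Ca⁺ still has 1 valence electron; S⁺ still has 5 valence electrons; Be⁺ still has 1 valence electron; O⁺ still has 5 valence electrons; Si⁺ still has 3 valence electrons.
All are still removing valence electrons, so compare the +1 ions as you would atoms: IE_2 generally rises across a period (higher Z_eff) and falls down a group (larger shell), subject to the usual subshell exceptions.
Valence configurations: Ca⁺ [Ar]4s¹, S⁺ [Ne]3s²3p³, Be⁺ [He]2s¹, O⁺ [He]2s²2p³, Si⁺ [Ne]3s²3p¹.
Tabulated IE_2 (kJ/mol): Ca 1145, S 2252, Be 1757, O 3388, Si 1577.
Putting it together, IE_2: Ca < Si < Be < S < O.

O, S, Be, Si, Ca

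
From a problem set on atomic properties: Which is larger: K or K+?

K

Forming K+ removes 1 electron from K. Fewer electrons for the same nuclear charge means less shielding and a higher Z_eff on the remaining electrons, and for main-group metals the entire outer shell is lost.
A cation is smaller than its parent atom: K+ < K.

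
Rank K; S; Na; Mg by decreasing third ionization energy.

Mg > Na > K > S

IE_3 is the cost of taking one more electron from the +2 cation: K²⁺ is already 1 electron into the core; S²⁺ still has 4 valence electrons; Na²⁺ is already 1 electron into the core; Mg²⁺ is the bare [Ne] core.
Breaking into a closed-shell core is much more expensive than removing a leftover valence electron — K, Na and Mg have the largest IE_3 here.
The numbers (kJ/mol): K 4420, S 3357, Na 6910, Mg 7733.
Putting it together, IE_3: S < K < Na < Mg.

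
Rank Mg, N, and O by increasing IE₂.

Mg < N < O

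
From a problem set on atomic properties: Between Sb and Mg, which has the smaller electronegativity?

Mg is in period 3, group 2; Sb is in period 5, group 15.
Electronegativity increases across a period and decreases down a group, tracking effective nuclear charge and atomic size.
These span different periods and groups, so the two trends combine.
Sb > Mg: the two effects oppose for this pair; the across-period effect wins (2.05 vs 1.31).
Tabulated electronegativity (Pauling): Mg 1.31, Sb 2.05.
So Mg has the smaller electronegativity (Mg < Sb).

Mg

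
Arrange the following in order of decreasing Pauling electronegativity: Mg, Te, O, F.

F > O > Te > Mg

Smaller atoms with higher effective nuclear charge are more electronegative.
Here both period and group differ, so the two effects have to be weighed against each other.
Te > Mg: period and group pull opposite ways; the across-period shift dominates (2.10 vs 1.31).
O > Te: O sits above Te in group 16, so the down-group effect alone puts O higher.
F > O: both are in period 2; the period trend gives F the larger value.
For reference (Pauling): O 3.44, F 3.98, Mg 1.31, Te 2.10.
So from highest to lowest: F > O > Te > Mg.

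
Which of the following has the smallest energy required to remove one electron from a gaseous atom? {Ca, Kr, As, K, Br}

K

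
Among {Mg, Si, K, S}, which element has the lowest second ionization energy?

Mg

After 1 electron has been removed, what remains? Mg⁺ still has 1 valence electron; Si⁺ still has 3 valence electrons; K⁺ is the bare [Ar] core; S⁺ still has 5 valence electrons.
Pulling an electron out of a noble-gas core costs far more than removing a remaining valence electron, so K sits at the high end of IE_2.
Valence configurations: Mg⁺ [Ne]3s¹, Si⁺ [Ne]3s²3p¹, S⁺ [Ne]3s²3p³.
The numbers (kJ/mol): Mg 1451, Si 1577, K 3052, S 2252.
So the second ionization energies run Mg < Si < S < K.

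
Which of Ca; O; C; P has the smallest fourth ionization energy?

Consider each +3 ion: Ca³⁺ is already 1 electron into the core; O³⁺ still has 3 valence electrons; C³⁺ still has 1 valence electron; P³⁺ still has 2 valence electrons.
Usually core removal costs more than valence removal, but here the competition is close: a tightly held n=2 valence electron can cost more to remove than an n=3 core electron, so the actual values have to decide it.
Valence configurations: O³⁺ [He]2s²2p¹, C³⁺ [He]2s¹, P³⁺ [Ne]3s².
Tabulated IE_4 (kJ/mol): Ca 6491, O 7469, C 6223, P 4964.
Putting it together, IE_4: P < C < Ca < O.

P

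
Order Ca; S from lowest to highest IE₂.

Consider each +1 ion: Ca⁺ still has 1 valence electron; S⁺ still has 5 valence electrons.
All are still removing valence electrons, so compare the +1 ions as you would atoms: IE_2 generally rises across a period (higher Z_eff) and falls down a group (larger shell), subject to the usual subshell exceptions.
Valence configurations: Ca⁺ [Ar]4s¹, S⁺ [Ne]3s²3p³.
Approximate IE_2 values (kJ/mol): Ca 1145, S 2252.
Overall IE_2 order: Ca < S.

Ca < S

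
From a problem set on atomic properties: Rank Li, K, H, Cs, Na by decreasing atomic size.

Radius decreases left→right (rising Z_eff, same n) and increases top→bottom (higher n).
All are in group 1, so atomic radius increases down the group.
So from largest to smallest: Cs > K > Na > Li > H.

Cs, K, Na, Li, H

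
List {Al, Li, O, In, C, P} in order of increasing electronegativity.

Li is in period 2, group 1; C is in period 2, group 14; O is in period 2, group 16; Al is in period 3, group 13; P is in period 3, group 15; In is in period 5, group 13.
Electronegativity increases across a period and decreases down a group, tracking effective nuclear charge and atomic size.
These span different periods and groups, so the two trends combine.
Al > Li: period and group pull opposite ways; the across-period shift dominates (1.61 vs 0.98).
In > Al: this pair runs against the simple trend — see the exception note.
P > In: both effects reinforce here, so P is clearly the higher of the two.
C > P: the two effects oppose for this pair; the down-group effect wins (2.55 vs 2.19).
O > C: both are in period 2; the period trend gives O the larger value.
Note the exception: In has a higher electronegativity than Al, contrary to the simple trend — poor shielding by filled d (and f) subshells raises the heavier element's effective nuclear charge more than the simple down-group trend predicts.
Tabulated electronegativity (Pauling): Li 0.98, C 2.55, O 3.44, Al 1.61, P 2.19, In 1.78.
So from lowest to highest: Li < Al < In < P < C < O.

Li < Al < In < P < C < O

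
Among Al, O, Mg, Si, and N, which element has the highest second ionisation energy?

The second ionization energy removes an electron from the +1 ion. For each element: Al⁺ still has 2 valence electrons; O⁺ still has 5 valence electrons; Mg⁺ still has 1 valence electron; Si⁺ still has 3 valence electrons; N⁺ still has 4 valence electrons.
All are still removing valence electrons, so compare the +1 ions as you would atoms: IE_2 generally rises across a period (higher Z_eff) and falls down a group (larger shell), subject to the usual subshell exceptions.
Valence configurations: Al⁺ [Ne]3s², O⁺ [He]2s²2p³, Mg⁺ [Ne]3s¹, Si⁺ [Ne]3s²3p¹, N⁺ [He]2s²2p².
Si⁺ loses a lone 3p electron whereas Al⁺ must break into a filled 3s² pair, so IE_2(Al) > IE_2(Si) even though Si has the higher nuclear charge.
Tabulated IE_2 (kJ/mol): Al 1817, O 3388, Mg 1451, Si 1577, N 2856.
Putting it together, IE_2: Mg < Si < Al < N < O.

O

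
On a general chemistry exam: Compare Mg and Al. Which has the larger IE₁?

First ionization energy rises across a period (greater Z_eff holds electrons more tightly) and falls down a group (valence electrons are farther from the nucleus).
All lie in period 3; the across-period trend (first ionization energy increases left to right) applies, with the exception below.
Note the exception: Mg has a higher first ionization energy than Al, contrary to the simple trend — Al's single 3p electron is easier to remove than one from Mg's filled 3s².
Tabulated first ionization energy (kJ/mol): Mg 738, Al 578.
So Mg has the larger IE₁ (Mg > Al).

Mg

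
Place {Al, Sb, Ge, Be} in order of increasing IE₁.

Be is in period 2, group 2; Al is in period 3, group 13; Ge is in period 4, group 14; Sb is in period 5, group 15.
First ionization energy rises across a period (greater Z_eff holds electrons more tightly) and falls down a group (valence electrons are farther from the nucleus).
These sit on a diagonal, where the across-period and down-group effects partly cancel.
Ge > Al: period and group pull opposite ways; the across-period shift dominates (762 vs 578 kJ/mol).
Sb > Ge: period and group pull opposite ways; the across-period shift dominates (831 vs 762 kJ/mol).
Be > Sb: the two effects oppose for this pair; the down-group effect wins (900 vs 831 kJ/mol).
For reference (kJ/mol): Be 900, Al 578, Ge 762, Sb 831.
So from lowest to highest: Al < Ge < Sb < Be.

Al < Ge < Sb < Be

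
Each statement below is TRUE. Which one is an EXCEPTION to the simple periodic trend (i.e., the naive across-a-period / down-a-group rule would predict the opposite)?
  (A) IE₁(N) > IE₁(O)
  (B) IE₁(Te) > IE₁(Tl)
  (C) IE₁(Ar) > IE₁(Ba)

(A)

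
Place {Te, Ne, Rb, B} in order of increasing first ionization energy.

First ionization energy rises across a period (greater Z_eff holds electrons more tightly) and falls down a group (valence electrons are farther from the nucleus).
Here both period and group differ, so the two effects have to be weighed against each other.
B > Rb: both effects reinforce here, so B is clearly the higher of the two.
Te > B: the two effects oppose for this pair; the across-period effect wins (869 vs 801 kJ/mol).
Ne > Te: relative to Te, both the across-period and down-group shifts push Ne's first ionization energy up.
Approximate values (kJ/mol): B 801, Ne 2081, Rb 403, Te 869.
So from lowest to highest: Rb < B < Te < Ne.

Rb < B < Te < Ne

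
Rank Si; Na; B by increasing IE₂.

The second ionization energy removes an electron from the +1 ion. For each element: Si⁺ still has 3 valence electrons; Na⁺ is the bare [Ne] core; B⁺ still has 2 valence electrons.
Breaking into a closed-shell core is much more expensive than removing a leftover valence electron — Na has the largest IE_2 here.
Valence configurations: Si⁺ [Ne]3s²3p¹, B⁺ [He]2s².
Tabulated IE_2 (kJ/mol): Si 1577, Na 4562, B 2427.
Hence IE_2: Si < B < Na.

Si < B < Na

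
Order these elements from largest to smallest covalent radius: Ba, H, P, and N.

H is in period 1, group 1; N is in period 2, group 15; P is in period 3, group 15; Ba is in period 6, group 2.
Radius decreases left→right (rising Z_eff, same n) and increases top→bottom (higher n).
Here both period and group differ, so the two effects have to be weighed against each other.
N > H: the two effects oppose for this pair; the down-group effect wins (71 vs 32 pm).
P > N: they share group 15; the group trend gives P the larger value.
Ba > P: both effects reinforce here, so Ba is clearly the larger of the two.
For reference (pm): H 32, N 71, P 111, Ba 196.
So from largest to smallest: Ba > P > N > H.

Ba, P, N, H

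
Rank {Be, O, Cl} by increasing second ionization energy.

Be < Cl < O

The second ionization energy removes an electron from the +1 ion. For each element: Be⁺ still has 1 valence electron; O⁺ still has 5 valence electrons; Cl⁺ still has 6 valence electrons.
All are still removing valence electrons, so compare the +1 ions as you would atoms: IE_2 generally rises across a period (higher Z_eff) and falls down a group (larger shell), subject to the usual subshell exceptions.
Valence configurations: Be⁺ [He]2s¹, O⁺ [He]2s²2p³, Cl⁺ [Ne]3s²3p⁴.
Tabulated IE_2 (kJ/mol): Be 1757, O 3388, Cl 2298.
So the second ionization energies run Be < Cl < O.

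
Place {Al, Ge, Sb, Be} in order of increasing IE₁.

Al < Ge < Sb < Be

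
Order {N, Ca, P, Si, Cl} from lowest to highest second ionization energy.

Ca < Si < P < Cl < N

After 1 electron has been removed, what remains? N⁺ still has 4 valence electrons; Ca⁺ still has 1 valence electron; P⁺ still has 4 valence electrons; Si⁺ still has 3 valence electrons; Cl⁺ still has 6 valence electrons.
All are still removing valence electrons, so compare the +1 ions as you would atoms: IE_2 generally rises across a period (higher Z_eff) and falls down a group (larger shell), subject to the usual subshell exceptions.
Valence configurations: N⁺ [He]2s²2p², Ca⁺ [Ar]4s¹, P⁺ [Ne]3s²3p², Si⁺ [Ne]3s²3p¹, Cl⁺ [Ne]3s²3p⁴.
Tabulated IE_2 (kJ/mol): N 2856, Ca 1145, P 1907, Si 1577, Cl 2298.
So the second ionization energies run Ca < Si < P < Cl < N.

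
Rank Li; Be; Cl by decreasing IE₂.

After 1 electron has been removed, what remains? Li⁺ is the bare [He] core; Be⁺ still has 1 valence electron; Cl⁺ still has 6 valence electrons.
Breaking into a closed-shell core is much more expensive than removing a leftover valence electron — Li has the largest IE_2 here.
Valence configurations: Be⁺ [He]2s¹, Cl⁺ [Ne]3s²3p⁴.
Tabulated IE_2 (kJ/mol): Li 7298, Be 1757, Cl 2298.
Overall IE_2 order: Be < Cl < Li.

Li, Cl, Be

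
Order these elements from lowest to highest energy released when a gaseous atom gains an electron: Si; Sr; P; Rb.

Sr < Rb < P < Si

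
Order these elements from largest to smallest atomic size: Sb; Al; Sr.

Sr > Sb > Al

Al is in period 3, group 13; Sr is in period 5, group 2; Sb is in period 5, group 15.
Across a period the added protons contract the valence shell; down a group each new principal shell makes the atom larger.
Here both period and group differ, so the two effects have to be weighed against each other.
Sb > Al: the two effects oppose for this pair; the down-group effect wins (140 vs 126 pm).
Sr > Sb: both are in period 5; the period trend gives Sr the larger value.
For reference (pm): Al 126, Sr 185, Sb 140.
So from largest to smallest: Sr > Sb > Al.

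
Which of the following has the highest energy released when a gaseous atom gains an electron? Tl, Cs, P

EA tends to increase across a period and decrease down a group, though the pattern is less regular than for IE or radius.
Here both period and group differ, so the two effects have to be weighed against each other.
Cs > Tl: this pair runs against the simple trend — see the exception note.
P > Cs: relative to Cs, both the across-period and down-group shifts push P's electron affinity up.
Note the exception: Cs has a higher electron affinity than Tl, contrary to the simple trend — Tl's ns²np¹ configuration gives only a small electron affinity — the sparsely filled np subshell binds an added electron weakly.
For reference (kJ/mol): P 72, Cs 46, Tl 19.
The highest energy released when a gaseous atom gains an electron among these belongs to P.

P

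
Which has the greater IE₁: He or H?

He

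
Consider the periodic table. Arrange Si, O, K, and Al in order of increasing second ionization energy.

Si < Al < K < O

After 1 electron has been removed, what remains? Si⁺ still has 3 valence electrons; O⁺ still has 5 valence electrons; K⁺ is the bare [Ar] core; Al⁺ still has 2 valence electrons.
Usually core removal costs more than valence removal, but here the competition is close: a tightly held n=2 valence electron can cost more to remove than an n=3 core electron, so the actual values have to decide it.
Valence configurations: Si⁺ [Ne]3s²3p¹, O⁺ [He]2s²2p³, Al⁺ [Ne]3s².
Si⁺ loses a lone 3p electron whereas Al⁺ must break into a filled 3s² pair, so IE_2(Al) > IE_2(Si) even though Si has the higher nuclear charge.
The numbers (kJ/mol): Si 1577, O 3388, K 3052, Al 1817.
Hence IE_2: Si < Al < K < O.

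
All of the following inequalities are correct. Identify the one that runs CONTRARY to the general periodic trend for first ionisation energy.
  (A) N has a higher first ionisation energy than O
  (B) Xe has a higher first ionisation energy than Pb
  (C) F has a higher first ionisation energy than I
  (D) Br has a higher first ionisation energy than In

(A)

The general trend: first ionisation energy increases across a period and decreases down a group.
(A) N (period 2, group 15) vs O (period 2, group 16): the stated order contradicts the simple trend.
(B) Xe (period 5, group 18) vs Pb (period 6, group 14): the stated order agrees with the simple trend.
(C) F (period 2, group 17) vs I (period 5, group 17): the stated order agrees with the simple trend.
(D) Br (period 4, group 17) vs In (period 5, group 13): the stated order agrees with the simple trend.
The exception is (A): pairing an electron in O's 2p⁴ costs repulsion energy, so O ionizes more easily than half-filled N (2p³).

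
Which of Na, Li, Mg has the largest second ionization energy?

Consider each +1 ion: Na⁺ is the bare [Ne] core; Li⁺ is the bare [He] core; Mg⁺ still has 1 valence electron.
Core electrons are held far more tightly than valence electrons, so Na and Li top the IE_2 order.
Tabulated IE_2 (kJ/mol): Na 4562, Li 7298, Mg 1451.
Overall IE_2 order: Mg < Na < Li.

Li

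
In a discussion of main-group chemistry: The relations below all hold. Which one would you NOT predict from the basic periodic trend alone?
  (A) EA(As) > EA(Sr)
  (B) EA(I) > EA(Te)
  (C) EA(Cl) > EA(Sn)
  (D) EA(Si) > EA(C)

(D)

The general trend: electron affinity increases across a period and decreases down a group.
(A) As (period 4, group 15) vs Sr (period 5, group 2): the stated order agrees with the simple trend.
(B) I (period 5, group 17) vs Te (period 5, group 16): the stated order agrees with the simple trend.
(C) Cl (period 3, group 17) vs Sn (period 5, group 14): the stated order agrees with the simple trend.
(D) Si (period 3, group 14) vs C (period 2, group 14): the stated order contradicts the simple trend.
The exception is (D): Si's larger, more diffuse 3p orbitals accept an added electron slightly more readily than C's compact 2p.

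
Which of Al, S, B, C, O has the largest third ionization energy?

O

IE_3 is the cost of taking one more electron from the +2 cation: Al²⁺ still has 1 valence electron; S²⁺ still has 4 valence electrons; B²⁺ still has 1 valence electron; C²⁺ still has 2 valence electrons; O²⁺ still has 4 valence electrons.
All are still removing valence electrons, so compare the +2 ions as you would atoms: IE_3 generally rises across a period (higher Z_eff) and falls down a group (larger shell), subject to the usual subshell exceptions.
Valence configurations: Al²⁺ [Ne]3s¹, S²⁺ [Ne]3s²3p², B²⁺ [He]2s¹, C²⁺ [He]2s², O²⁺ [He]2s²2p².
Tabulated IE_3 (kJ/mol): Al 2745, S 3357, B 3660, C 4620, O 5300.
So the third ionization energies run Al < S < B < C < O.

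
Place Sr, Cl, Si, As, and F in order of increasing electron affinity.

Sr < As < Si < F < Cl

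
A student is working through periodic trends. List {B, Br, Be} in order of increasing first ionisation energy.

IE₁ increases left→right with effective nuclear charge and decreases top→bottom as the valence shell moves farther out.
These span different periods and groups, so the two trends combine.
Be > B: this pair runs against the simple trend — see the exception note.
Br > Be: the two effects oppose for this pair; the across-period effect wins (1140 vs 900 kJ/mol).
Note the exception: Be has a higher first ionization energy than B, contrary to the simple trend — removing B's lone 2p electron is easier than breaking Be's filled 2s².
For reference (kJ/mol): Be 900, B 801, Br 1140.
So from lowest to highest: B < Be < Br.

B, Be, Br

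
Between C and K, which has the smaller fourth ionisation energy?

K

After 3 electrons have been removed, what remains? C³⁺ still has 1 valence electron; K³⁺ is already 2 electrons into the core.
Usually core removal costs more than valence removal, but here the competition is close: a tightly held n=2 valence electron can cost more to remove than an n=3 core electron, so the actual values have to decide it.
The numbers (kJ/mol): C 6223, K 5877.
So the fourth ionization energies run K < C.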